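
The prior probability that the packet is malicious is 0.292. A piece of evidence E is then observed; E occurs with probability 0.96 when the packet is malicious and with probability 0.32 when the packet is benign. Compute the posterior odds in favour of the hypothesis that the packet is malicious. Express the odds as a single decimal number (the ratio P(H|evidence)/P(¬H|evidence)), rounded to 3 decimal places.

Posterior odds ≈ 1.237

Prior odds = 0.292/(1−0.292) = 0.41243. In log-odds, ln(0.41243) = -0.88569.
Add log likelihood ratio: ln(3.0000) = 1.0986.
Posterior log-odds = 0.21292, so posterior odds = exp(0.21292) = 1.2373.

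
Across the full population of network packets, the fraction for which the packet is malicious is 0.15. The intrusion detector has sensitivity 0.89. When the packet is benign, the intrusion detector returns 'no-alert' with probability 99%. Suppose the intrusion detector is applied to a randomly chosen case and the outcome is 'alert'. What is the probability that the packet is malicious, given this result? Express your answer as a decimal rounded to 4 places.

P(H | E) ≈ 0.9401

Let H be the event that the packet is malicious. P(H) = 0.15, so P(¬H) = 0.85. With E the 'alert' result, P(E|H) = 0.89 and P(E|¬H) = 0.01.
P(E) = 0.89·0.15 + 0.01·0.85 = 0.13350 + 0.0085000 = 0.14200.
By Bayes' theorem, P(H|E) = 0.13350 / 0.14200 = 0.9401.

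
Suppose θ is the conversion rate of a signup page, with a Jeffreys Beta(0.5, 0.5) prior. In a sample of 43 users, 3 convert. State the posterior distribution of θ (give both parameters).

Posterior: Beta(3.5, 40.5)

The binomial likelihood is conjugate to the Beta prior: with 3 successes and 40 failures, the posterior is Beta(0.5+3, 0.5+40) = Beta(3.5, 40.5).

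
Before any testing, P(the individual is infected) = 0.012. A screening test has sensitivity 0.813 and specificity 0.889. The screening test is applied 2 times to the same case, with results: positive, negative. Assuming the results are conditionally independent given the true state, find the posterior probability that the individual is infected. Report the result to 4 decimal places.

Posterior P(H) ≈ 0.0184

With H the event that the individual is infected, the joint likelihood of the observed sequence is P(data|H) = 0.813·0.187 = 0.15203 and P(data|¬H) = 0.111·0.889 = 0.098679.
Bayes: P(H|data) = 0.012·0.15203 / (0.012·0.15203 + 0.988·0.098679) = 0.0018244/0.099319 = 0.0184.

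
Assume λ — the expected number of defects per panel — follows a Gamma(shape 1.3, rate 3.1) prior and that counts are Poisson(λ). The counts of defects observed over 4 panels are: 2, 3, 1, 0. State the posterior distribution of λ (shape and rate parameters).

Total count ∑xᵢ = 6 over n = 4 panels.
Gamma is conjugate to the Poisson likelihood: posterior is Gamma(shape = 1.3+6 = 7.3, rate = 3.1+4 = 7.1).

Posterior: Gamma(shape=7.3, rate=7.1)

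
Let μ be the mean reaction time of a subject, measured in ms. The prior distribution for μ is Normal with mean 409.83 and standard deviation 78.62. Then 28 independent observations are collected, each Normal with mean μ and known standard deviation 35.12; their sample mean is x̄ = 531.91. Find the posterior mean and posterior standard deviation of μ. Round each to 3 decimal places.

Posterior mean ≈ 531.046; posterior SD ≈ 6.614

Prior precision 1/τ₀² = 1/78.62² = 0.00016178; data precision n/σ² = 28/35.12² = 0.0227012.
Posterior precision = 0.00016178 + 0.0227012 = 0.0228630, giving posterior SD = 1/√0.0228630 = 6.614.
Posterior mean = (0.00016178·409.83 + 0.0227012·531.91) / 0.0228630 = 531.046.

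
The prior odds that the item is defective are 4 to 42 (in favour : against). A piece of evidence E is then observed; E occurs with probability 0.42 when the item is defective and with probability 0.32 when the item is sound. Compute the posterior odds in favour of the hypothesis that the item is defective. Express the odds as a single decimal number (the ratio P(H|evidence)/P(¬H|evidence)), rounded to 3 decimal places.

Prior odds = 4/42 = 0.095238.
Likelihood ratio for E = 0.42/0.32 = 1.3125.
Posterior odds = prior odds × LR = 0.12500.

Posterior odds ≈ 0.125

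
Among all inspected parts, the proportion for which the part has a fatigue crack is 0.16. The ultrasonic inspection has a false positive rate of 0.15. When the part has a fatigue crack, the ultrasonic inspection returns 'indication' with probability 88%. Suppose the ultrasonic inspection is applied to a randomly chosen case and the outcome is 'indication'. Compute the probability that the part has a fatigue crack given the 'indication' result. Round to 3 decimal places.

Write H for 'the part has a fatigue crack'. Prior odds H:¬H = 0.16/0.84 = 0.19048. For the 'indication' outcome, the likelihood ratio is 0.88/0.15 = 5.8667.
Posterior odds = 0.19048 × 5.8667 = 1.1175, so P(H|E) = 1.1175/(1+1.1175) = 0.528.

P(H | E) ≈ 0.528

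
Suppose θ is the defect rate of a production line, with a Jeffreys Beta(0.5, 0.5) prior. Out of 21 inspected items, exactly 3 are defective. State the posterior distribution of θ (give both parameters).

Posterior: Beta(3.5, 18.5)

Observing 3 successes and 18 failures updates Beta(0.5, 0.5) by adding the success and failure counts to the two shape parameters: α = 0.5+3 = 3.5, β = 0.5+18 = 18.5.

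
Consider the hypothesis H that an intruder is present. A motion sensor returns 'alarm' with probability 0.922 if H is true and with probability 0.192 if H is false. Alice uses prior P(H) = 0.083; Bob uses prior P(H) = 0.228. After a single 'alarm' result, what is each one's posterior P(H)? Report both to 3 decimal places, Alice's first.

Alice: 0.303; Bob: 0.586

P('+'|H) = 0.922, P('+'|¬H) = 0.192.
Alice: numerator 0.922·0.083 = 0.076526; evidence = 0.076526+0.192·0.917 = 0.25259; posterior = 0.303.
Bob: numerator 0.922·0.228 = 0.21022; evidence = 0.21022+0.192·0.772 = 0.35844; posterior = 0.586.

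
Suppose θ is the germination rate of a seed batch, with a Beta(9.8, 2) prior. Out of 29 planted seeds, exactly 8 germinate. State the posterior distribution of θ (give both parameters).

Posterior: Beta(17.8, 23)

The binomial likelihood is conjugate to the Beta prior: with 8 successes and 21 failures, the posterior is Beta(9.8+8, 2+21) = Beta(17.8, 23).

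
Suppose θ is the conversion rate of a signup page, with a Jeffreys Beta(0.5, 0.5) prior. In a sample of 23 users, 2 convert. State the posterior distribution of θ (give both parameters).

The binomial likelihood is conjugate to the Beta prior: with 2 successes and 21 failures, the posterior is Beta(0.5+2, 0.5+21) = Beta(2.5, 21.5).

Posterior: Beta(2.5, 21.5)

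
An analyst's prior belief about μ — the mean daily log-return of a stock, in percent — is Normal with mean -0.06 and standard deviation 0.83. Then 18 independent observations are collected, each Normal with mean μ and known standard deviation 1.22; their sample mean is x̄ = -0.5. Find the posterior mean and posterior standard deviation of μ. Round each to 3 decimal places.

Prior precision 1/τ₀² = 1/0.83² = 1.45159; data precision n/σ² = 18/1.22² = 12.0935.
Posterior precision = 1.45159 + 12.0935 = 13.5451, giving posterior SD = 1/√13.5451 = 0.272.
Posterior mean = (1.45159·-0.06 + 12.0935·-0.5) / 13.5451 = -0.453.

Posterior mean ≈ -0.453; posterior SD ≈ 0.272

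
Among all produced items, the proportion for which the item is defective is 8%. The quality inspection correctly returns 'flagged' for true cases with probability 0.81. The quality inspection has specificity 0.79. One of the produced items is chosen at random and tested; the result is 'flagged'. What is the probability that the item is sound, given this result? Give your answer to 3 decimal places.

Let H be the event that the item is defective. P(H) = 0.08, so P(¬H) = 0.92. With E the 'flagged' result, P(E|H) = 0.81 and P(E|¬H) = 0.21.
P(E) = 0.81·0.08 + 0.21·0.92 = 0.064800 + 0.19320 = 0.25800.
By Bayes' theorem, P(H|E) = 0.064800 / 0.25800 = 0.251. Hence P(¬H|E) = 1 − 0.251 = 0.749.

P(¬H | E) ≈ 0.749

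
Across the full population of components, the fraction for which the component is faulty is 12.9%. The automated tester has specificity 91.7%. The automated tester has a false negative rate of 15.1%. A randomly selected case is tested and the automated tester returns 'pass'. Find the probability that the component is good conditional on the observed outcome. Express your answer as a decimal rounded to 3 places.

Write H for 'the component is faulty'. Prior odds H:¬H = 0.129/0.871 = 0.14811. For the 'pass' outcome, the likelihood ratio is 0.151/0.917 = 0.16467.
Posterior odds = 0.14811 × 0.16467 = 0.024388, so P(H|E) = 0.024388/(1+0.024388) = 0.024. Then P(¬H|E) = 1 − 0.024 = 0.976.

P(¬H | E) ≈ 0.976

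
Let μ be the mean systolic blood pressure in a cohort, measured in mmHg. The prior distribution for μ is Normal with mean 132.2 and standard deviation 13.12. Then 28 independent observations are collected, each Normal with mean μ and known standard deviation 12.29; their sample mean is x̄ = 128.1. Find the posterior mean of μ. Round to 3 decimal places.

Posterior mean ≈ 128.225

With known σ, the Normal prior is conjugate. Weight on the data is w = (n/σ²)/(n/σ² + 1/τ₀²) = 0.185376/(0.185376+0.00580941) = 0.96961.
Posterior mean = w·x̄ + (1−w)·μ₀ = 0.96961·128.1 + 0.030386·132.2 = 128.225.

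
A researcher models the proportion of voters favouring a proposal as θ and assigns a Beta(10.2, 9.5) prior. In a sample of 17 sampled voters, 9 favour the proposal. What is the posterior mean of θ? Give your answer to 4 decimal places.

The binomial likelihood is conjugate to the Beta prior: with 9 successes and 8 failures, the posterior is Beta(10.2+9, 9.5+8) = Beta(19.2, 17.5).
Posterior mean = α/(α+β) = 19.2/36.7 = 0.5232.

Posterior mean ≈ 0.5232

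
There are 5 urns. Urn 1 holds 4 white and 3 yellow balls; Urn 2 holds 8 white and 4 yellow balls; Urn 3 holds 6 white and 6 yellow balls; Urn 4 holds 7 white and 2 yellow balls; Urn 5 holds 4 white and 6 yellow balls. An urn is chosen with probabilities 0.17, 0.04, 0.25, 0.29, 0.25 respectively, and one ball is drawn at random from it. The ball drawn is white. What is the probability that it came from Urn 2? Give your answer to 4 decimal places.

Tabulate prior·likelihood by source: [1] prior 0.17, lik 0.5714, product 0.09714; [2] prior 0.04, lik 0.6667, product 0.02667; [3] prior 0.25, lik 0.5, product 0.1250; [4] prior 0.29, lik 0.7778, product 0.2256; [5] prior 0.25, lik 0.4, product 0.1000.
Normalizing constant = 0.57437; the posterior for Urn 2 is its product over the sum, 0.02667/0.57437 = 0.0464.

Posterior probability ≈ 0.0464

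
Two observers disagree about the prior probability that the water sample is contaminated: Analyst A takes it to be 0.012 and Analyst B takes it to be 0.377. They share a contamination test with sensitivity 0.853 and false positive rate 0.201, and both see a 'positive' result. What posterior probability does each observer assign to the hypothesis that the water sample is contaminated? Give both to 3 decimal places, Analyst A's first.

The likelihood ratio for a 'positive' result is 0.853/0.201 = 4.2438.
Analyst A: prior odds 0.012/0.988 = 0.012146; posterior odds 0.051544; posterior probability 0.049.
Analyst B: prior odds 0.377/0.623 = 0.60514; posterior odds 2.5681; posterior probability 0.720.

Analyst A: 0.049; Analyst B: 0.720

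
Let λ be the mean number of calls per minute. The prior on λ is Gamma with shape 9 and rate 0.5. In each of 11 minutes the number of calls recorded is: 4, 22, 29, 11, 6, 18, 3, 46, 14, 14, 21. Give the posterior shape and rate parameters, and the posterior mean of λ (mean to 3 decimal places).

Posterior: Gamma(shape=197, rate=11.5); mean ≈ 17.130

Total count ∑xᵢ = 188 over n = 11 minutes.
Gamma is conjugate to the Poisson likelihood: posterior is Gamma(shape = 9+188 = 197, rate = 0.5+11 = 11.5).
E[λ | data] = 197/11.5 = 17.130.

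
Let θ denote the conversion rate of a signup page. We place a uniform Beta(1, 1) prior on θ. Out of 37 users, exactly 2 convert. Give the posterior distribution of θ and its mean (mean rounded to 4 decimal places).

Posterior: Beta(3, 36); mean ≈ 0.0769

Observing 2 successes and 35 failures updates Beta(1, 1) by adding the success and failure counts to the two shape parameters: α = 1+2 = 3, β = 1+35 = 36.
E[θ | data] = 3/(3+36) = 0.0769.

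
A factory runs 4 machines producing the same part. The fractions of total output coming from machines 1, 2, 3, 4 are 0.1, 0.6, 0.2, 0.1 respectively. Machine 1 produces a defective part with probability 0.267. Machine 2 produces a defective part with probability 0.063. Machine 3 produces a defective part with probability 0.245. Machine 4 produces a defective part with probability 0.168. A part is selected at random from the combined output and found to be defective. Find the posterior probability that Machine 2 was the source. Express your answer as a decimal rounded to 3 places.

Posterior probability ≈ 0.290

P(defective|M1) = 0.267; P(defective|M2) = 0.063; P(defective|M3) = 0.245; P(defective|M4) = 0.168.
Prior × likelihood for each source: 0.1·0.267=0.02670, 0.6·0.063=0.03780, 0.2·0.245=0.04900, 0.1·0.168=0.01680. Summing gives P(defective) = 0.13030.
P(Machine 2 | defective) = 0.03780 / 0.13030 = 0.290.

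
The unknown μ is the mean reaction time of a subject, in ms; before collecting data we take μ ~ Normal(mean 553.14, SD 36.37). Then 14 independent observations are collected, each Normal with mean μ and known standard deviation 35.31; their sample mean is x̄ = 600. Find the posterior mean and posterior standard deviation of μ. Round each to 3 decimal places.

With known σ, the Normal prior is conjugate. Weight on the data is w = (n/σ²)/(n/σ² + 1/τ₀²) = 0.0112288/(0.0112288+0.00075599) = 0.93692.
Posterior mean = w·x̄ + (1−w)·μ₀ = 0.93692·600 + 0.063079·553.14 = 597.044. Posterior variance = 1/(0.0112288+0.00075599) = 83.4393, so SD = 9.135.

Posterior mean ≈ 597.044; posterior SD ≈ 9.135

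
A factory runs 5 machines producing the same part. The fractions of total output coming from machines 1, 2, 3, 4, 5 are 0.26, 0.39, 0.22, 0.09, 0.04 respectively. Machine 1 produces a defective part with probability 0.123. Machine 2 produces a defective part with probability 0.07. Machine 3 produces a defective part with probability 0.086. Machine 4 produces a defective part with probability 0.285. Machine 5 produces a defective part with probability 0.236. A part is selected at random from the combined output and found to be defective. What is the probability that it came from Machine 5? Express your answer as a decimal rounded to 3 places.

Posterior probability ≈ 0.083

Tabulate prior·likelihood by source: [1] prior 0.26, lik 0.123, product 0.03198; [2] prior 0.39, lik 0.07, product 0.02730; [3] prior 0.22, lik 0.086, product 0.01892; [4] prior 0.09, lik 0.285, product 0.02565; [5] prior 0.04, lik 0.236, product 0.009440.
Normalizing constant = 0.11329; the posterior for Machine 5 is its product over the sum, 0.009440/0.11329 = 0.083.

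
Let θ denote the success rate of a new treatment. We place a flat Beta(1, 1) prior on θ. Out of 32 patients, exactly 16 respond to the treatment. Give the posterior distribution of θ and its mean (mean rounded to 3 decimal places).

Observing 16 successes and 16 failures updates Beta(1, 1) by adding the success and failure counts to the two shape parameters: α = 1+16 = 17, β = 1+16 = 17.
Posterior mean = α/(α+β) = 17/34 = 0.500.

Posterior: Beta(17, 17); mean ≈ 0.500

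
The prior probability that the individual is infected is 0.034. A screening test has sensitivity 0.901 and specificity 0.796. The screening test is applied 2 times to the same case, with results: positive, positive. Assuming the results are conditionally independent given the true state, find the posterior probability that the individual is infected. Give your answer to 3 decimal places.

Let H be the event that the individual is infected; start with P(H) = 0.034. P('positive'|H) = 0.901, P('positive'|¬H) = 0.204.
Update on result 1 ('positive'): P(H) ← 0.901·0.0340 / (0.901·0.0340 + 0.204·0.9660) = 0.030634/0.22770 = 0.1345.
Update on result 2 ('positive'): P(H) ← 0.901·0.1345 / (0.901·0.1345 + 0.204·0.8655) = 0.12122/0.29777 = 0.4071.

Posterior P(H) ≈ 0.407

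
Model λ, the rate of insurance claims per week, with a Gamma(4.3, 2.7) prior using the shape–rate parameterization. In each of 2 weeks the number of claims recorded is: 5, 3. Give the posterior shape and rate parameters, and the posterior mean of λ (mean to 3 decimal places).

Posterior: Gamma(shape=12.3, rate=4.7); mean ≈ 2.617

Total count ∑xᵢ = 8 over n = 2 weeks.
Gamma is conjugate to the Poisson likelihood: posterior is Gamma(shape = 4.3+8 = 12.3, rate = 2.7+2 = 4.7).
E[λ | data] = 12.3/4.7 = 2.617.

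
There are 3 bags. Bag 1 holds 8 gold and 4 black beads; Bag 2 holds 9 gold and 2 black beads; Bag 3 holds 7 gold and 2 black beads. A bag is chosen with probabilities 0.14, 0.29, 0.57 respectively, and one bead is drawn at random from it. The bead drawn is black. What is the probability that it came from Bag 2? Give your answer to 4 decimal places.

Posterior probability ≈ 0.2332

Tabulate prior·likelihood by source: [1] prior 0.14, lik 0.3333, product 0.04667; [2] prior 0.29, lik 0.1818, product 0.05273; [3] prior 0.57, lik 0.2222, product 0.1267.
Normalizing constant = 0.22606; the posterior for Bag 2 is its product over the sum, 0.05273/0.22606 = 0.2332.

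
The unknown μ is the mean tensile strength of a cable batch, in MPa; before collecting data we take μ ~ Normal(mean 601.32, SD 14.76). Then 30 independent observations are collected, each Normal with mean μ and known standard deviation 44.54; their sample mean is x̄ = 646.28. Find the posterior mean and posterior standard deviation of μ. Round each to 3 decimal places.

Prior precision 1/τ₀² = 1/14.76² = 0.00459015; data precision n/σ² = 30/44.54² = 0.0151224.
Posterior precision = 0.00459015 + 0.0151224 = 0.0197126, giving posterior SD = 1/√0.0197126 = 7.122.
Posterior mean = (0.00459015·601.32 + 0.0151224·646.28) / 0.0197126 = 635.811.

Posterior mean ≈ 635.811; posterior SD ≈ 7.122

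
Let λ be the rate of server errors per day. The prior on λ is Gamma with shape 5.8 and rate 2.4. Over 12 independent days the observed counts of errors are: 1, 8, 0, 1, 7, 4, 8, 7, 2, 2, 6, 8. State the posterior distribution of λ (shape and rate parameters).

Posterior: Gamma(shape=59.8, rate=14.4)

Total count ∑xᵢ = 54 over n = 12 days.
Gamma is conjugate to the Poisson likelihood: posterior is Gamma(shape = 5.8+54 = 59.8, rate = 2.4+12 = 14.4).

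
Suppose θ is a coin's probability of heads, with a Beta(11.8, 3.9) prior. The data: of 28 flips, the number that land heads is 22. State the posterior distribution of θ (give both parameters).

The binomial likelihood is conjugate to the Beta prior: with 22 successes and 6 failures, the posterior is Beta(11.8+22, 3.9+6) = Beta(33.8, 9.9).

Posterior: Beta(33.8, 9.9)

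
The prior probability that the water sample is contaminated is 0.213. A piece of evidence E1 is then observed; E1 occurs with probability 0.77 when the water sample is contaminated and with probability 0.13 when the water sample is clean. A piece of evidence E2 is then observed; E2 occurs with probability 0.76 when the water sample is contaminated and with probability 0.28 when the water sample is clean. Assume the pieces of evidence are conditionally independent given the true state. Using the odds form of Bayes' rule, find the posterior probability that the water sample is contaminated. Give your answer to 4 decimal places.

Posterior probability ≈ 0.8131

Prior odds = 0.213/(1−0.213) = 0.27065.
Likelihood ratio for E1 = 0.77/0.13 = 5.9231.
Likelihood ratio for E2 = 0.76/0.28 = 2.7143.
Posterior odds = prior odds × LR₁ × LR₂ = 4.3512.
Posterior probability = odds/(1+odds) = 4.3512/5.3512 = 0.8131.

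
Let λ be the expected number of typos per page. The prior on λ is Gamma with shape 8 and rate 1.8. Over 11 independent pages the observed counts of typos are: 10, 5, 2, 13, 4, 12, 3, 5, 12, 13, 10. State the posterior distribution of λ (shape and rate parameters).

Posterior: Gamma(shape=97, rate=12.8)

Total count ∑xᵢ = 89 over n = 11 pages.
Gamma is conjugate to the Poisson likelihood: posterior is Gamma(shape = 8+89 = 97, rate = 1.8+11 = 12.8).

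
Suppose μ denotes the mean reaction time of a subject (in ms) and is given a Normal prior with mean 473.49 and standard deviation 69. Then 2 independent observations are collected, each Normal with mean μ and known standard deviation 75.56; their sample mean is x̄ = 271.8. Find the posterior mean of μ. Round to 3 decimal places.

With known σ, the Normal prior is conjugate. Weight on the data is w = (n/σ²)/(n/σ² + 1/τ₀²) = 0.00035030/(0.00035030+0.00021004) = 0.62516.
Posterior mean = w·x̄ + (1−w)·μ₀ = 0.62516·271.8 + 0.37484·473.49 = 347.402.

Posterior mean ≈ 347.402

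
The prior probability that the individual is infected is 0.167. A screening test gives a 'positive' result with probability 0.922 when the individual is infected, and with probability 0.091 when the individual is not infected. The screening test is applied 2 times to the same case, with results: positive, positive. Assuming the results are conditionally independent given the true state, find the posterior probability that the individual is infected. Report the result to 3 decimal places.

Posterior P(H) ≈ 0.954

Let H be the event that the individual is infected; start with P(H) = 0.167. P('positive'|H) = 0.922, P('positive'|¬H) = 0.091.
Update on result 1 ('positive'): P(H) ← 0.922·0.1670 / (0.922·0.1670 + 0.091·0.8330) = 0.15397/0.22978 = 0.6701.
Update on result 2 ('positive'): P(H) ← 0.922·0.6701 / (0.922·0.6701 + 0.091·0.3299) = 0.61783/0.64785 = 0.9537.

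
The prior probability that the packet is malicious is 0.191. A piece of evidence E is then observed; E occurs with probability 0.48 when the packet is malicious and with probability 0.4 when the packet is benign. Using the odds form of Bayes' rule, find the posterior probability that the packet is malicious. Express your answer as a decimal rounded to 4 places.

Prior odds = 0.191/(1−0.191) = 0.23609. In log-odds, ln(0.23609) = -1.4435.
Add log likelihood ratio: ln(1.2000) = 0.18232.
Posterior log-odds = -1.2612, so posterior odds = exp(-1.2612) = 0.28331. Converting, P(H|E) = 0.28331/1.2833 = 0.2208.

Posterior probability ≈ 0.2208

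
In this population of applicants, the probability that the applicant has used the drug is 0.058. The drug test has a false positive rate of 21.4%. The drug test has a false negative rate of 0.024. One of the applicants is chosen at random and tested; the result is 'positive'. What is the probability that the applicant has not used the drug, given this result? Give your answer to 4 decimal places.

P(¬H | E) ≈ 0.7808

Write H for 'the applicant has used the drug'. Prior odds H:¬H = 0.058/0.942 = 0.061571. For the 'positive' outcome, the likelihood ratio is 0.976/0.214 = 4.5607.
Posterior odds = 0.061571 × 4.5607 = 0.28081, so P(H|E) = 0.28081/(1+0.28081) = 0.2192. Then P(¬H|E) = 1 − 0.2192 = 0.7808.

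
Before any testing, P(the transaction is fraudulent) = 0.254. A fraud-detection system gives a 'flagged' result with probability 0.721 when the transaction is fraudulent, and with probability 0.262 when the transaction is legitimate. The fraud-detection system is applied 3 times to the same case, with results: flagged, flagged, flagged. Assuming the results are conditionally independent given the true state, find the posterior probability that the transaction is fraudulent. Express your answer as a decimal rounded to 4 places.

Let H be the event that the transaction is fraudulent; start with P(H) = 0.254. P('flagged'|H) = 0.721, P('flagged'|¬H) = 0.262.
Update on result 1 ('flagged'): P(H) ← 0.721·0.2540 / (0.721·0.2540 + 0.262·0.7460) = 0.18313/0.37859 = 0.4837.
Update on result 2 ('flagged'): P(H) ← 0.721·0.4837 / (0.721·0.4837 + 0.262·0.5163) = 0.34877/0.48403 = 0.7206.
Update on result 3 ('flagged'): P(H) ← 0.721·0.7206 / (0.721·0.7206 + 0.262·0.2794) = 0.51952/0.59273 = 0.8765.

Posterior P(H) ≈ 0.8765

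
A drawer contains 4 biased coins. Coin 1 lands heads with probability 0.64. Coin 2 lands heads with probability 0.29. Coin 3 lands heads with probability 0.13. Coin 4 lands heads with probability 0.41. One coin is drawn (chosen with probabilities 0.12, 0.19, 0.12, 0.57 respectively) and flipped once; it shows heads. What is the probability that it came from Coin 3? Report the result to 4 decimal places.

P(heads|C1) = 0.64; P(heads|C2) = 0.29; P(heads|C3) = 0.13; P(heads|C4) = 0.41.
Prior × likelihood for each source: 0.12·0.64=0.07680, 0.19·0.29=0.05510, 0.12·0.13=0.01560, 0.57·0.41=0.2337. Summing gives P(heads) = 0.38120.
P(Coin 3 | heads) = 0.01560 / 0.38120 = 0.0409.

Posterior probability ≈ 0.0409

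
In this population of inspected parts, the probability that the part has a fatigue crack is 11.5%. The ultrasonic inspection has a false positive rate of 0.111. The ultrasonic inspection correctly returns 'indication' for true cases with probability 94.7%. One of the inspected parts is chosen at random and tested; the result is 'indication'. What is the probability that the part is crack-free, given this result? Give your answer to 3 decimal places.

Let H be the event that the part has a fatigue crack. P(H) = 0.115, so P(¬H) = 0.885. With E the 'indication' result, P(E|H) = 0.947 and P(E|¬H) = 0.111.
P(E) = 0.947·0.115 + 0.111·0.885 = 0.10891 + 0.098235 = 0.20714.
By Bayes' theorem, P(H|E) = 0.10891 / 0.20714 = 0.526. Hence P(¬H|E) = 1 − 0.526 = 0.474.

P(¬H | E) ≈ 0.474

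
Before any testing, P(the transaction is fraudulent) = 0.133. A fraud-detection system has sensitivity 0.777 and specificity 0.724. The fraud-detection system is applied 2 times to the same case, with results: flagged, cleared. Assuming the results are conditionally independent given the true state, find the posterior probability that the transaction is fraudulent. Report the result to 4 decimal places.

Posterior P(H) ≈ 0.1174

With H the event that the transaction is fraudulent, the joint likelihood of the observed sequence is P(data|H) = 0.777·0.223 = 0.17327 and P(data|¬H) = 0.276·0.724 = 0.19982.
Bayes: P(H|data) = 0.133·0.17327 / (0.133·0.17327 + 0.867·0.19982) = 0.023045/0.19629 = 0.1174.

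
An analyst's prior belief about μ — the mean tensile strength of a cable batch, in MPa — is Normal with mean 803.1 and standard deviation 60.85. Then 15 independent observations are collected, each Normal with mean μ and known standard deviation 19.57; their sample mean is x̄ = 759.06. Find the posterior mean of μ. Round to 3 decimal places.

Posterior mean ≈ 759.362

With known σ, the Normal prior is conjugate. Weight on the data is w = (n/σ²)/(n/σ² + 1/τ₀²) = 0.0391660/(0.0391660+0.00027007) = 0.99315.
Posterior mean = w·x̄ + (1−w)·μ₀ = 0.99315·759.06 + 0.0068483·803.1 = 759.362.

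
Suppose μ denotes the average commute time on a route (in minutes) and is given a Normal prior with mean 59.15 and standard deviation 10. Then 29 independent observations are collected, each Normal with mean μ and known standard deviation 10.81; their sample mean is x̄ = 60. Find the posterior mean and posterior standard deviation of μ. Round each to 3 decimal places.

With known σ, the Normal prior is conjugate. Weight on the data is w = (n/σ²)/(n/σ² + 1/τ₀²) = 0.248168/(0.248168+0.0100000) = 0.96127.
Posterior mean = w·x̄ + (1−w)·μ₀ = 0.96127·60 + 0.038734·59.15 = 59.967. Posterior variance = 1/(0.248168+0.0100000) = 3.87344, so SD = 1.968.

Posterior mean ≈ 59.967; posterior SD ≈ 1.968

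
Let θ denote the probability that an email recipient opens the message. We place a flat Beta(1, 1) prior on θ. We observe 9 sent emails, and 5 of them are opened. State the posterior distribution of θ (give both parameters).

Observing 5 successes and 4 failures updates Beta(1, 1) by adding the success and failure counts to the two shape parameters: α = 1+5 = 6, β = 1+4 = 5.

Posterior: Beta(6, 5)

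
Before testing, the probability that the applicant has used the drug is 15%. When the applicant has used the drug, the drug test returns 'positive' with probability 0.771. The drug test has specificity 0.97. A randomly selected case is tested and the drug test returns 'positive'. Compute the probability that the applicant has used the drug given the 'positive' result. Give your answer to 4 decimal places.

Let H be the event that the applicant has used the drug. P(H) = 0.15, so P(¬H) = 0.85. With E the 'positive' result, P(E|H) = 0.771 and P(E|¬H) = 0.03.
P(E) = 0.771·0.15 + 0.03·0.85 = 0.11565 + 0.025500 = 0.14115.
By Bayes' theorem, P(H|E) = 0.11565 / 0.14115 = 0.8193.

P(H | E) ≈ 0.8193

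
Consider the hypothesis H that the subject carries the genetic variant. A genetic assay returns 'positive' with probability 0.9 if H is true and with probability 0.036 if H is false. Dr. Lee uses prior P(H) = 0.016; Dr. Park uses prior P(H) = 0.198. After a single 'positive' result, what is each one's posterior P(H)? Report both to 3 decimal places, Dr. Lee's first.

Dr. Lee: 0.289; Dr. Park: 0.861

The likelihood ratio for a 'positive' result is 0.9/0.036 = 25.000.
Dr. Lee: prior odds 0.016/0.984 = 0.016260; posterior odds 0.40650; posterior probability 0.289.
Dr. Park: prior odds 0.198/0.802 = 0.24688; posterior odds 6.1721; posterior probability 0.861.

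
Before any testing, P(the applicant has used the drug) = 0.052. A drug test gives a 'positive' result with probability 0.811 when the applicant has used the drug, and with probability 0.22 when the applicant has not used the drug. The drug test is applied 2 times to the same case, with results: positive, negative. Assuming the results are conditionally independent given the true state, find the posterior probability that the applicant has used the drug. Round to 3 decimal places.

With H the event that the applicant has used the drug, the joint likelihood of the observed sequence is P(data|H) = 0.811·0.189 = 0.15328 and P(data|¬H) = 0.22·0.78 = 0.17160.
Bayes: P(H|data) = 0.052·0.15328 / (0.052·0.15328 + 0.948·0.17160) = 0.0079705/0.17065 = 0.0467.

Posterior P(H) ≈ 0.047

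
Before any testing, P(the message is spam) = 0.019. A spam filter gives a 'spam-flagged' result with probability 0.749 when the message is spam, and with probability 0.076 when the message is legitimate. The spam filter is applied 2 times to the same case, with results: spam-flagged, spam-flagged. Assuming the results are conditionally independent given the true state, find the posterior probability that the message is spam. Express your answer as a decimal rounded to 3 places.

Let H be the event that the message is spam; start with P(H) = 0.019. P('spam-flagged'|H) = 0.749, P('spam-flagged'|¬H) = 0.076.
Update on result 1 ('spam-flagged'): P(H) ← 0.749·0.0190 / (0.749·0.0190 + 0.076·0.9810) = 0.014231/0.088787 = 0.1603.
Update on result 2 ('spam-flagged'): P(H) ← 0.749·0.1603 / (0.749·0.1603 + 0.076·0.8397) = 0.12005/0.18387 = 0.6529.

Posterior P(H) ≈ 0.653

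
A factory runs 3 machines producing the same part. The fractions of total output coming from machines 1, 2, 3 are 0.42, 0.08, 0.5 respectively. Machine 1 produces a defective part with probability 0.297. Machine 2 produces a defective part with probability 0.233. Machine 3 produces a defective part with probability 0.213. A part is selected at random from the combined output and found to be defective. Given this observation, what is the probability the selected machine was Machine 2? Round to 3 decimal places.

Posterior probability ≈ 0.075

Tabulate prior·likelihood by source: [1] prior 0.42, lik 0.297, product 0.1247; [2] prior 0.08, lik 0.233, product 0.01864; [3] prior 0.5, lik 0.213, product 0.1065.
Normalizing constant = 0.24988; the posterior for Machine 2 is its product over the sum, 0.01864/0.24988 = 0.075.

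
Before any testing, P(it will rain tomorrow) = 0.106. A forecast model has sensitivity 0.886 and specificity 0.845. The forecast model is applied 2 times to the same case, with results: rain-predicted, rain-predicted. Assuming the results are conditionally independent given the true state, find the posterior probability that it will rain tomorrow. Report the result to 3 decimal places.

Posterior P(H) ≈ 0.795

Let H be the event that it will rain tomorrow; start with P(H) = 0.106. P('rain-predicted'|H) = 0.886, P('rain-predicted'|¬H) = 0.155.
Update on result 1 ('rain-predicted'): P(H) ← 0.886·0.1060 / (0.886·0.1060 + 0.155·0.8940) = 0.093916/0.23249 = 0.4040.
Update on result 2 ('rain-predicted'): P(H) ← 0.886·0.4040 / (0.886·0.4040 + 0.155·0.5960) = 0.35791/0.45030 = 0.7948.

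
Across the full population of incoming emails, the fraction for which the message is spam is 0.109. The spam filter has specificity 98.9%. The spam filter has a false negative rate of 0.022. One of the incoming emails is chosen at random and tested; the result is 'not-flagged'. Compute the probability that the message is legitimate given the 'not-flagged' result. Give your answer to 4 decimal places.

Let H be the event that the message is spam. P(H) = 0.109, so P(¬H) = 0.891. With E the 'not-flagged' result, P(E|H) = 0.022 and P(E|¬H) = 0.989.
P(E) = 0.022·0.109 + 0.989·0.891 = 0.0023980 + 0.88120 = 0.88360.
By Bayes' theorem, P(H|E) = 0.0023980 / 0.88360 = 0.0027. Hence P(¬H|E) = 1 − 0.0027 = 0.9973.

P(¬H | E) ≈ 0.9973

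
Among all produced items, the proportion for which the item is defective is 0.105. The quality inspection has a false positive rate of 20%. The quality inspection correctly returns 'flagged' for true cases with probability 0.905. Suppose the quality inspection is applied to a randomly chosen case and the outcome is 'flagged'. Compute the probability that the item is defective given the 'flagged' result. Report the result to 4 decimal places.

P(H | E) ≈ 0.3468

Let H be the event that the item is defective. P(H) = 0.105, so P(¬H) = 0.895. With E the 'flagged' result, P(E|H) = 0.905 and P(E|¬H) = 0.2.
P(E) = 0.905·0.105 + 0.2·0.895 = 0.095025 + 0.17900 = 0.27403.
By Bayes' theorem, P(H|E) = 0.095025 / 0.27403 = 0.3468.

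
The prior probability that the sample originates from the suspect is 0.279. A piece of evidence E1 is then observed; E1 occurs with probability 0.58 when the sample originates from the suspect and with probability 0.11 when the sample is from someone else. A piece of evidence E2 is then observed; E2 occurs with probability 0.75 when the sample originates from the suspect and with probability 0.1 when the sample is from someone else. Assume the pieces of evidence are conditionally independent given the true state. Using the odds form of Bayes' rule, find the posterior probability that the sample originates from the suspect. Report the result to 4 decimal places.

Prior odds = 0.279/(1−0.279) = 0.38696.
Likelihood ratio for E1 = 0.58/0.11 = 5.2727.
Likelihood ratio for E2 = 0.75/0.1 = 7.5000.
Posterior odds = prior odds × LR₁ × LR₂ = 15.303.
Posterior probability = odds/(1+odds) = 15.303/16.303 = 0.9387.

Posterior probability ≈ 0.9387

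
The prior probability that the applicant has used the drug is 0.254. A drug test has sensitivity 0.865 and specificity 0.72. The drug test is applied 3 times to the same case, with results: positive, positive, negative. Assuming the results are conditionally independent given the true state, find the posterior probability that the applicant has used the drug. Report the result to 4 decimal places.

With H the event that the applicant has used the drug, the joint likelihood of the observed sequence is P(data|H) = 0.865·0.865·0.135 = 0.10101 and P(data|¬H) = 0.28·0.28·0.72 = 0.056448.
Bayes: P(H|data) = 0.254·0.10101 / (0.254·0.10101 + 0.746·0.056448) = 0.025657/0.067767 = 0.3786.

Posterior P(H) ≈ 0.3786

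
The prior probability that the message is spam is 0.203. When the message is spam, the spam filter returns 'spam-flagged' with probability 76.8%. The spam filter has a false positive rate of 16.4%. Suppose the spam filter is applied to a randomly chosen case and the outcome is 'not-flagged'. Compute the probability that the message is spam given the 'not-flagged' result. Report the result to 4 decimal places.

P(H | E) ≈ 0.0660

Write H for 'the message is spam'. Prior odds H:¬H = 0.203/0.797 = 0.25471. For the 'not-flagged' outcome, the likelihood ratio is 0.232/0.836 = 0.27751.
Posterior odds = 0.25471 × 0.27751 = 0.070684, so P(H|E) = 0.070684/(1+0.070684) = 0.0660.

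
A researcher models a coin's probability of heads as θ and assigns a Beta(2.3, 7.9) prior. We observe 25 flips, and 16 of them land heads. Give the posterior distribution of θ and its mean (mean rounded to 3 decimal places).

Observing 16 successes and 9 failures updates Beta(2.3, 7.9) by adding the success and failure counts to the two shape parameters: α = 2.3+16 = 18.3, β = 7.9+9 = 16.9.
Posterior mean = α/(α+β) = 18.3/35.2 = 0.520.

Posterior: Beta(18.3, 16.9); mean ≈ 0.520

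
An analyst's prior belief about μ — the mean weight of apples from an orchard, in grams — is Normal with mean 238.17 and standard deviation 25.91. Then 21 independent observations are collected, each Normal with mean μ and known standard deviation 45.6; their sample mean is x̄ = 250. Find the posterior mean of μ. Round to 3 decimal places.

Prior precision 1/τ₀² = 1/25.91² = 0.00148958; data precision n/σ² = 21/45.6² = 0.0100993.
Posterior precision = 0.00148958 + 0.0100993 = 0.0115888.
Posterior mean = (0.00148958·238.17 + 0.0100993·250) / 0.0115888 = 248.479.

Posterior mean ≈ 248.479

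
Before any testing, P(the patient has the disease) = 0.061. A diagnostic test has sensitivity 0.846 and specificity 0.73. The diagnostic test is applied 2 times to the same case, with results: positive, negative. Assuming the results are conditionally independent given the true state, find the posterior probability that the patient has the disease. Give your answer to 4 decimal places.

Posterior P(H) ≈ 0.0412

Let H be the event that the patient has the disease; start with P(H) = 0.061. P('positive'|H) = 0.846, P('positive'|¬H) = 0.27.
Update on result 1 ('positive'): P(H) ← 0.846·0.0610 / (0.846·0.0610 + 0.27·0.9390) = 0.051606/0.30514 = 0.1691.
Update on result 2 ('negative'): P(H) ← 0.154·0.1691 / (0.154·0.1691 + 0.73·0.8309) = 0.026045/0.63258 = 0.0412.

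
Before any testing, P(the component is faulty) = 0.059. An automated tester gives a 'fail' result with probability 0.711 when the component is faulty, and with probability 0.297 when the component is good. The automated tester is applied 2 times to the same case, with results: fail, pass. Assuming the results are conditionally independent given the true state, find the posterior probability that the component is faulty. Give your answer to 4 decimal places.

Posterior P(H) ≈ 0.0581

Let H be the event that the component is faulty; start with P(H) = 0.059. P('fail'|H) = 0.711, P('fail'|¬H) = 0.297.
Update on result 1 ('fail'): P(H) ← 0.711·0.0590 / (0.711·0.0590 + 0.297·0.9410) = 0.041949/0.32143 = 0.1305.
Update on result 2 ('pass'): P(H) ← 0.289·0.1305 / (0.289·0.1305 + 0.703·0.8695) = 0.037717/0.64897 = 0.0581.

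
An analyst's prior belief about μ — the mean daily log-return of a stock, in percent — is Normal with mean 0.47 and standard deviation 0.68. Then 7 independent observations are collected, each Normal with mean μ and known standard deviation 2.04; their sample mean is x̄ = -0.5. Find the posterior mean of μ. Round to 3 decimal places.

Posterior mean ≈ 0.046

Prior precision 1/τ₀² = 1/0.68² = 2.16263; data precision n/σ² = 7/2.04² = 1.68205.
Posterior precision = 2.16263 + 1.68205 = 3.84468.
Posterior mean = (2.16263·0.47 + 1.68205·-0.5) / 3.84468 = 0.046.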